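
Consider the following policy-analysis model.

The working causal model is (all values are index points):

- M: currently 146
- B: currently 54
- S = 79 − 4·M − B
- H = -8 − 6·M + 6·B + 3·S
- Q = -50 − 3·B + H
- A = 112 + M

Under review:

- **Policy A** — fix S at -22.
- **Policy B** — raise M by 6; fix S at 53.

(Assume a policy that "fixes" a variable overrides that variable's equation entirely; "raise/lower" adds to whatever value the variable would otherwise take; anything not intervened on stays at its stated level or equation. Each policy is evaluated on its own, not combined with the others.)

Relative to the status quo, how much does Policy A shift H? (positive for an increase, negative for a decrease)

1611

Baseline:
  M = 146
  B = 54
  S = 79 − 4·146 − 54 = -559
  H = -8 − 6·146 + 6·54 + 3·(-559) = -2237
Policy A (S := -22):
  M = 146
  B = 54
  S = -22
  H = -8 − 6·146 + 6·54 + 3·(-22) = -626
Change in H: -626 − (-2237) = 1611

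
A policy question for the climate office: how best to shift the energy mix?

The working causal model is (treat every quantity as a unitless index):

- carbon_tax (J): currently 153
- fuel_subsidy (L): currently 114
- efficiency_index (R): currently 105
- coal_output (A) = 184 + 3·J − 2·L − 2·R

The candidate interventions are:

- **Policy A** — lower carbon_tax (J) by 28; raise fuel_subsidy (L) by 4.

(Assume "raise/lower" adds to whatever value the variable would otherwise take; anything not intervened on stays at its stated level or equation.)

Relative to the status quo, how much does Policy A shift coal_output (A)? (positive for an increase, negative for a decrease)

-92

Baseline:
  J = 153
  L = 114
  R = 105
  A = 184 + 3·153 − 2·114 − 2·105 = 205
Policy A (J − 28, L + 4):
  J = 153 − 28 = 125
  L = 114 + 4 = 118
  R = 105
  A = 184 + 3·125 − 2·118 − 2·105 = 113
Change in A: 113 − 205 = -92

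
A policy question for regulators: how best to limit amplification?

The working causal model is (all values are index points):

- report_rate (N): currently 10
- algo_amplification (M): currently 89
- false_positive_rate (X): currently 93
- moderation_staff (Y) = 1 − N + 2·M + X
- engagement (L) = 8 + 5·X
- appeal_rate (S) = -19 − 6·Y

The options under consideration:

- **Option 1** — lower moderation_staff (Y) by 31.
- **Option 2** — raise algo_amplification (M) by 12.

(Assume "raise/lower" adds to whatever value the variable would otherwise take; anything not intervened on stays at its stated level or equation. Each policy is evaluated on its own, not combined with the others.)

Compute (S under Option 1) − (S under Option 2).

330

Option 1 (Y − 31):
  N = 10
  M = 89
  X = 93
  Y = 1 − 10 + 2·89 + 93 (−31 from intervention) = 231
  S = -19 − 6·231 = -1405
Option 2 (M + 12):
  N = 10
  M = 89 + 12 = 101
  X = 93
  Y = 1 − 10 + 2·101 + 93 = 286
  S = -19 − 6·286 = -1735
S: -1405 − (-1735) = 330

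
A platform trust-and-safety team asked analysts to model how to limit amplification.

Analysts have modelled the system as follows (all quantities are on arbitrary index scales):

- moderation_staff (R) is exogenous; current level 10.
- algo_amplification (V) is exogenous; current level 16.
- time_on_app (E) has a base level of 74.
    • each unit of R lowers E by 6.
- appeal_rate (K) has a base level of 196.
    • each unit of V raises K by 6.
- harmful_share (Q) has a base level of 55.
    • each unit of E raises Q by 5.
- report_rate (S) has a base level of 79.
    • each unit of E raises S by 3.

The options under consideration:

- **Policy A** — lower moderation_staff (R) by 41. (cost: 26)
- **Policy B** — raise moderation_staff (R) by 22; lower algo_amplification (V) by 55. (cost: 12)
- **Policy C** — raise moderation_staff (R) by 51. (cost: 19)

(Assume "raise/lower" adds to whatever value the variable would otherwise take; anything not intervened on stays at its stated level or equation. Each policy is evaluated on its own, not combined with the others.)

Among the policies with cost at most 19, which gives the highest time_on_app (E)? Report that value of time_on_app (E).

-118

Policy B (R + 22, V − 55):
  R = 10 + 22 = 32
  E = 74 − 6·32 = -118
Policy C (R + 51):
  R = 10 + 51 = 61
  E = 74 − 6·61 = -292
Comparing — Policy B: E=-118, Policy C: E=-292. Highest is -118 (Policy B).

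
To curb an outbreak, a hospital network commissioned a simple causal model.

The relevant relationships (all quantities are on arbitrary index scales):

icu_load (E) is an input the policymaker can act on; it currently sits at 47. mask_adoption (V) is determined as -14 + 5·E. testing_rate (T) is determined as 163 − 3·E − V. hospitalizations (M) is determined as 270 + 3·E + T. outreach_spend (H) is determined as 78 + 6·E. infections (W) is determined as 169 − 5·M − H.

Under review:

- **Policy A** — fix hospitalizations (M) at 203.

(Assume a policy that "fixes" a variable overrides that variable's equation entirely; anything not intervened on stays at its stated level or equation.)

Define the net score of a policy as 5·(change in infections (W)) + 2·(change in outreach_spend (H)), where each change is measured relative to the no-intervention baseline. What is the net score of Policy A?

Baseline:
  E = 47
  V = -14 + 5·47 = 221
  T = 163 − 3·47 − 221 = -199
  M = 270 + 3·47 + (-199) = 212
  H = 78 + 6·47 = 360
  W = 169 − 5·212 − 360 = -1251
Policy A (M := 203):
  E = 47
  V = -14 + 5·47 = 221
  T = 163 − 3·47 − 221 = -199
  M = 203
  H = 78 + 6·47 = 360
  W = 169 − 5·203 − 360 = -1206
ΔW = -1206 − (-1251) = 45; ΔH = 360 − 360 = 0
Score = 5·45 + 2·0 = 225

225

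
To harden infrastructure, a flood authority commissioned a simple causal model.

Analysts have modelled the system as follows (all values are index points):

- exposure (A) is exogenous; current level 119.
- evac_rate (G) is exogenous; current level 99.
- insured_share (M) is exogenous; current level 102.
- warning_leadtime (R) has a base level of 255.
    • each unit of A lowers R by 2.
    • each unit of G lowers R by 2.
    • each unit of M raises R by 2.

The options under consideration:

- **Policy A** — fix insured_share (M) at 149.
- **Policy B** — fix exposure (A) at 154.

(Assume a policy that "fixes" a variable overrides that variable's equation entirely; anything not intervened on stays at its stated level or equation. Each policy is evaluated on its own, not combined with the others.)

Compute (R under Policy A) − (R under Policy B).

164

Policy A (M := 149):
  A = 119
  G = 99
  M = 149
  R = 255 − 2·119 − 2·99 + 2·149 = 117
Policy B (A := 154):
  A = 154
  G = 99
  M = 102
  R = 255 − 2·154 − 2·99 + 2·102 = -47
R: 117 − (-47) = 164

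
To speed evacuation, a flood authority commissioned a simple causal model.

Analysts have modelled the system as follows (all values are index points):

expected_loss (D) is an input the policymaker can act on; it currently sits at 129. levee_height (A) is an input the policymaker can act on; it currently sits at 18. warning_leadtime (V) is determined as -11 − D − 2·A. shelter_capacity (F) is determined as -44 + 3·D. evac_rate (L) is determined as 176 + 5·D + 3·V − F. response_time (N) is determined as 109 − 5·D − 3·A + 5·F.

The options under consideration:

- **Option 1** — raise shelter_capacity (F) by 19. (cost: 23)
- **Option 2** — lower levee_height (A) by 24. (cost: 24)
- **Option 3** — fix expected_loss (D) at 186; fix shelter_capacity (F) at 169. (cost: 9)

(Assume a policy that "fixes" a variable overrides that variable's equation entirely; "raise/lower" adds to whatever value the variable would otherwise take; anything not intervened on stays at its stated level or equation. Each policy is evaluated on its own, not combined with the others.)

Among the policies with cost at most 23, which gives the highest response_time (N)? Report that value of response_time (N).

Option 1 (F + 19):
  D = 129
  A = 18
  F = -44 + 3·129 (+19 from intervention) = 362
  N = 109 − 5·129 − 3·18 + 5·362 = 1220
Option 3 (D := 186, F := 169):
  D = 186
  A = 18
  F = 169
  N = 109 − 5·186 − 3·18 + 5·169 = -30
Comparing — Option 1: N=1220, Option 3: N=-30. Highest is 1220 (Option 1).

1220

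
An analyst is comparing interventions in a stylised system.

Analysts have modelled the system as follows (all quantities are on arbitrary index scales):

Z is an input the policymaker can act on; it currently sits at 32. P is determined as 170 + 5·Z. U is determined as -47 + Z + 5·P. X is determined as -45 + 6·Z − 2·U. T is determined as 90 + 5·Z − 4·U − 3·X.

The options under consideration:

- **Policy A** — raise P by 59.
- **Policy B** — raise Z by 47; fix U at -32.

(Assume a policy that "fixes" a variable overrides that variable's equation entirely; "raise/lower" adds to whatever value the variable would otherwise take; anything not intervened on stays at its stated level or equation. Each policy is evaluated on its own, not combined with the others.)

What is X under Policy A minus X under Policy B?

Policy A (P + 59):
  Z = 32
  P = 170 + 5·32 (+59 from intervention) = 389
  U = -47 + 32 + 5·389 = 1930
  X = -45 + 6·32 − 2·1930 = -3713
Policy B (Z + 47, U := -32):
  Z = 32 + 47 = 79
  P = 170 + 5·79 = 565
  U = -32
  X = -45 + 6·79 − 2·(-32) = 493
X: -3713 − 493 = -4206

-4206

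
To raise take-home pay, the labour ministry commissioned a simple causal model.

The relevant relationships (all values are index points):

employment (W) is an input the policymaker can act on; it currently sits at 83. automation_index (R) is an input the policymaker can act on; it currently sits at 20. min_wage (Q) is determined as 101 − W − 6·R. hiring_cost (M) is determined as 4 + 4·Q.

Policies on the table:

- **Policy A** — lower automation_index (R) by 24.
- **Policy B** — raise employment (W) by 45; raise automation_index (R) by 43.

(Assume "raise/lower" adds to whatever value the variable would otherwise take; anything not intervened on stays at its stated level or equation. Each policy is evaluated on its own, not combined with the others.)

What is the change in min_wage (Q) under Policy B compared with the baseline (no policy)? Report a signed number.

Baseline:
  W = 83
  R = 20
  Q = 101 − 83 − 6·20 = -102
Policy B (W + 45, R + 43):
  W = 83 + 45 = 128
  R = 20 + 43 = 63
  Q = 101 − 128 − 6·63 = -405
Change in Q: -405 − (-102) = -303

-303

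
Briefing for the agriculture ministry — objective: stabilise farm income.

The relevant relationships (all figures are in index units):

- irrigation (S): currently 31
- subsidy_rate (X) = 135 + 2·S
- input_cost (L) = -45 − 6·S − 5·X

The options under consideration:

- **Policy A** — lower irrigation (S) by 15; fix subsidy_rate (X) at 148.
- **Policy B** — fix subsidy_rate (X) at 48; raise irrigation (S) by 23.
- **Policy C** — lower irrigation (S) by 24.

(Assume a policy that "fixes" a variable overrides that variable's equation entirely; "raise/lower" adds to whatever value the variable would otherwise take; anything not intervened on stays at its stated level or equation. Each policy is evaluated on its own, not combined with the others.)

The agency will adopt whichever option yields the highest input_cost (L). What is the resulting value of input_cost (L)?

-609

Policy A (S − 15, X := 148):
  S = 31 − 15 = 16
  X = 148
  L = -45 − 6·16 − 5·148 = -881
Policy B (X := 48, S + 23):
  S = 31 + 23 = 54
  X = 48
  L = -45 − 6·54 − 5·48 = -609
Policy C (S − 24):
  S = 31 − 24 = 7
  X = 135 + 2·7 = 149
  L = -45 − 6·7 − 5·149 = -832
Comparing — Policy A: L=-881, Policy B: L=-609, Policy C: L=-832. Highest is -609 (Policy B).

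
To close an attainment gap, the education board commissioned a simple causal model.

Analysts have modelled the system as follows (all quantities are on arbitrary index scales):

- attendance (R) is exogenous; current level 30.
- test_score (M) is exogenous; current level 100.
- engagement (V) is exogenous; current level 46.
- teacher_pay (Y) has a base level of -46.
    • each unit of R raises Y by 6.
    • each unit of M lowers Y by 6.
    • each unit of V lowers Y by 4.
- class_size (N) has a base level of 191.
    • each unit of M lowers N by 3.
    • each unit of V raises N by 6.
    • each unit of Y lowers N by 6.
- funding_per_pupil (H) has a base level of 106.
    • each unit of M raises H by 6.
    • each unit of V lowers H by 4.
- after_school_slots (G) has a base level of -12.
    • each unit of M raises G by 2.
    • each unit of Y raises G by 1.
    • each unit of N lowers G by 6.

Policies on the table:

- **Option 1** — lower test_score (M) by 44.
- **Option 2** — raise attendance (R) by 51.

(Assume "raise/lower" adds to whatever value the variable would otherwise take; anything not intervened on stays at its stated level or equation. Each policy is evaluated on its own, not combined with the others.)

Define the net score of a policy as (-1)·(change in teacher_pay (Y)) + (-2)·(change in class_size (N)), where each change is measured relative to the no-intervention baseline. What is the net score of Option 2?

Baseline:
  R = 30
  M = 100
  V = 46
  Y = -46 + 6·30 − 6·100 − 4·46 = -650
  N = 191 − 3·100 + 6·46 − 6·(-650) = 4067
Option 2 (R + 51):
  R = 30 + 51 = 81
  M = 100
  V = 46
  Y = -46 + 6·81 − 6·100 − 4·46 = -344
  N = 191 − 3·100 + 6·46 − 6·(-344) = 2231
ΔY = -344 − (-650) = 306; ΔN = 2231 − 4067 = -1836
Score = (-1)·306 + (-2)·(-1836) = 3366

3366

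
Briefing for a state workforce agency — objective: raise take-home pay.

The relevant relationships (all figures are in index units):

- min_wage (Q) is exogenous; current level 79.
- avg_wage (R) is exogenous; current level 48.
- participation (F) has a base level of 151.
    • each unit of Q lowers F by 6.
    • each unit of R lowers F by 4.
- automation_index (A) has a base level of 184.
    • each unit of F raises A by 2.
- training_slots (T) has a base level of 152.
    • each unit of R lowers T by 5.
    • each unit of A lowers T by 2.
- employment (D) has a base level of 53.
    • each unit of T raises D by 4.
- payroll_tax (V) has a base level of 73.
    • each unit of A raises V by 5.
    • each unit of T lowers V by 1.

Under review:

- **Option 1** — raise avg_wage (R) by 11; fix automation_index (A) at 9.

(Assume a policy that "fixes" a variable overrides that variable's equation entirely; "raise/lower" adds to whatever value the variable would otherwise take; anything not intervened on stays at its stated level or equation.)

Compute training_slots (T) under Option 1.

Option 1 (R + 11, A := 9):
  Q = 79
  R = 48 + 11 = 59
  F = 151 − 6·79 − 4·59 = -559
  A = 9
  T = 152 − 5·59 − 2·9 = -161

-161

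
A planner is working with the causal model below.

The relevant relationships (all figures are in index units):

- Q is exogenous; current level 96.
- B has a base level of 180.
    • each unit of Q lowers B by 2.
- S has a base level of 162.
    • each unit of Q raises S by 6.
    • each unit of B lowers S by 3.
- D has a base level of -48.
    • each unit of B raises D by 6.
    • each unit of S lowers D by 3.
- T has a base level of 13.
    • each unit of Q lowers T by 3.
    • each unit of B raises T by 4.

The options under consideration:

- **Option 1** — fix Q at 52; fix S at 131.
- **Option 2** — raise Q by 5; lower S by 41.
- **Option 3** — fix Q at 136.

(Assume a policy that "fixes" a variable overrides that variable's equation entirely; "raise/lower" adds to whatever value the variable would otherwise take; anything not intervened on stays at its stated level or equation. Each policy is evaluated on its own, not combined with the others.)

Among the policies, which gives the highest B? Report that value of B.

Option 1 (Q := 52, S := 131):
  Q = 52
  B = 180 − 2·52 = 76
Option 2 (Q + 5, S − 41):
  Q = 96 + 5 = 101
  B = 180 − 2·101 = -22
Option 3 (Q := 136):
  Q = 136
  B = 180 − 2·136 = -92
Comparing — Option 1: B=76, Option 2: B=-22, Option 3: B=-92. Highest is 76 (Option 1).

76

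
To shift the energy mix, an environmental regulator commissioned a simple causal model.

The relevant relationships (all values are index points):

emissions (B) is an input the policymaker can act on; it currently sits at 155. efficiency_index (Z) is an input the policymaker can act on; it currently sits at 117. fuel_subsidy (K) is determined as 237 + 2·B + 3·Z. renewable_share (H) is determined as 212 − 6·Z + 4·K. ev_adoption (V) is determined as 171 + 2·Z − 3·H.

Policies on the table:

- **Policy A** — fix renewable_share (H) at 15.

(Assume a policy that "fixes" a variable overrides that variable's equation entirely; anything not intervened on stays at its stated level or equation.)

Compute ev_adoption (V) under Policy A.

Policy A (H := 15):
  B = 155
  Z = 117
  K = 237 + 2·155 + 3·117 = 898
  H = 15
  V = 171 + 2·117 − 3·15 = 360

360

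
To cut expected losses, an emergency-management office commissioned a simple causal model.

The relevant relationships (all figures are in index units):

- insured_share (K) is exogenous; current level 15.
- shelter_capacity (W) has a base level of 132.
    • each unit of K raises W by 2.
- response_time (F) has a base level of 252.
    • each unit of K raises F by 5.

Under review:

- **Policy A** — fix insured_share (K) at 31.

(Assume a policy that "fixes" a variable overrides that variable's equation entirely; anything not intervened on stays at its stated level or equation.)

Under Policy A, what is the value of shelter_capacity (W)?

194

Policy A (K := 31):
  K = 31
  W = 132 + 2·31 = 194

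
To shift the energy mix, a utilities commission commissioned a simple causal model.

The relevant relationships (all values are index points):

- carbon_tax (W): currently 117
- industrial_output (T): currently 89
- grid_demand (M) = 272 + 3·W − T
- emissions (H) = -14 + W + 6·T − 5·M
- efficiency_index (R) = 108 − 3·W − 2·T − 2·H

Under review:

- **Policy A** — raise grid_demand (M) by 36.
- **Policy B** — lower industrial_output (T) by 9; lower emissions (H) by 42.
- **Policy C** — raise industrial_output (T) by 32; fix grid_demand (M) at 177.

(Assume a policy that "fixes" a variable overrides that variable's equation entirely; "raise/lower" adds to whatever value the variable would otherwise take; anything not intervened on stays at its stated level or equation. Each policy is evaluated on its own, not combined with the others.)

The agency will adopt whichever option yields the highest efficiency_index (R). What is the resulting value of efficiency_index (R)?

Policy A (M + 36):
  W = 117
  T = 89
  M = 272 + 3·117 − 89 (+36 from intervention) = 570
  H = -14 + 117 + 6·89 − 5·570 = -2213
  R = 108 − 3·117 − 2·89 − 2·(-2213) = 4005
Policy B (T − 9, H − 42):
  W = 117
  T = 89 − 9 = 80
  M = 272 + 3·117 − 80 = 543
  H = -14 + 117 + 6·80 − 5·543 (−42 from intervention) = -2174
  R = 108 − 3·117 − 2·80 − 2·(-2174) = 3945
Policy C (T + 32, M := 177):
  W = 117
  T = 89 + 32 = 121
  M = 177
  H = -14 + 117 + 6·121 − 5·177 = -56
  R = 108 − 3·117 − 2·121 − 2·(-56) = -373
Comparing — Policy A: R=4005, Policy B: R=3945, Policy C: R=-373. Highest is 4005 (Policy A).

4005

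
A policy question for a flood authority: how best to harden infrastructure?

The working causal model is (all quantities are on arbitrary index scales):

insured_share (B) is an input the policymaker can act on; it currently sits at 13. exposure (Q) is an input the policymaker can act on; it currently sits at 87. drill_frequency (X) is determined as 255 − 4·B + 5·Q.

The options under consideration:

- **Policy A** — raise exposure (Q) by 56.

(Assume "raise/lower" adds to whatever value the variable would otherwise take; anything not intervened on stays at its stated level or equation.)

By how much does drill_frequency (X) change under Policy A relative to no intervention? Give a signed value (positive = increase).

Baseline:
  B = 13
  Q = 87
  X = 255 − 4·13 + 5·87 = 638
Policy A (Q + 56):
  B = 13
  Q = 87 + 56 = 143
  X = 255 − 4·13 + 5·143 = 918
Change in X: 918 − 638 = 280

280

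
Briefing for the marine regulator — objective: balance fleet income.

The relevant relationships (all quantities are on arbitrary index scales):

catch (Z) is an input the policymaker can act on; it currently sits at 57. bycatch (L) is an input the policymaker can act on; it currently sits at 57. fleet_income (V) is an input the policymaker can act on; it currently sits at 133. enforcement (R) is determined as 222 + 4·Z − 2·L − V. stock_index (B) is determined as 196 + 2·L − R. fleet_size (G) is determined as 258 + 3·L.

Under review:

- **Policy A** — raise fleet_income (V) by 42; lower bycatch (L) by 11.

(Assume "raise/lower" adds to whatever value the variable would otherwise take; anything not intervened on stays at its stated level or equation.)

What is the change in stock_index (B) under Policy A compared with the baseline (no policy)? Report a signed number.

-2

Baseline:
  Z = 57
  L = 57
  V = 133
  R = 222 + 4·57 − 2·57 − 133 = 203
  B = 196 + 2·57 − 203 = 107
Policy A (V + 42, L − 11):
  Z = 57
  L = 57 − 11 = 46
  V = 133 + 42 = 175
  R = 222 + 4·57 − 2·46 − 175 = 183
  B = 196 + 2·46 − 183 = 105
Change in B: 105 − 107 = -2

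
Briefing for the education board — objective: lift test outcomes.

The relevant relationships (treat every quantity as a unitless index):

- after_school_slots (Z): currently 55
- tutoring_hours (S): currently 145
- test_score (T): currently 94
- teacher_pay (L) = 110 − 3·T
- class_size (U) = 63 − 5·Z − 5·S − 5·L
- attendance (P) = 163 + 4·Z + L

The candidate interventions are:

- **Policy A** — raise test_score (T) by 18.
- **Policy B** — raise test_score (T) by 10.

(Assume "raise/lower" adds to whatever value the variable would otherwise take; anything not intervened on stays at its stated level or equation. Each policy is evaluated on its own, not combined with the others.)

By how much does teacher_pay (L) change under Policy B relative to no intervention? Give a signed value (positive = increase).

-30

Baseline:
  T = 94
  L = 110 − 3·94 = -172
Policy B (T + 10):
  T = 94 + 10 = 104
  L = 110 − 3·104 = -202
Change in L: -202 − (-172) = -30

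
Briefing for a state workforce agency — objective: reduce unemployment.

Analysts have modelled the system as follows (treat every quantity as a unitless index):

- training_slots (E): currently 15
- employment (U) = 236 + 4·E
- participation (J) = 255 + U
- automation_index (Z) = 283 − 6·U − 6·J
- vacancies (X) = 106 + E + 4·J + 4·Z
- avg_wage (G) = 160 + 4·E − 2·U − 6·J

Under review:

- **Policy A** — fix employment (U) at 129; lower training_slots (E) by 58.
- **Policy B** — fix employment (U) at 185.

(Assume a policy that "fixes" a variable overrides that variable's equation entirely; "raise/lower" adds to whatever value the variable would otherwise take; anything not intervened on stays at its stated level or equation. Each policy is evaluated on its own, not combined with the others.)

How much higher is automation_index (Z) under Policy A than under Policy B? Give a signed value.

672

Policy A (U := 129, E − 58):
  E = 15 − 58 = -43
  U = 129
  J = 255 + 129 = 384
  Z = 283 − 6·129 − 6·384 = -2795
Policy B (U := 185):
  E = 15
  U = 185
  J = 255 + 185 = 440
  Z = 283 − 6·185 − 6·440 = -3467
Z: -2795 − (-3467) = 672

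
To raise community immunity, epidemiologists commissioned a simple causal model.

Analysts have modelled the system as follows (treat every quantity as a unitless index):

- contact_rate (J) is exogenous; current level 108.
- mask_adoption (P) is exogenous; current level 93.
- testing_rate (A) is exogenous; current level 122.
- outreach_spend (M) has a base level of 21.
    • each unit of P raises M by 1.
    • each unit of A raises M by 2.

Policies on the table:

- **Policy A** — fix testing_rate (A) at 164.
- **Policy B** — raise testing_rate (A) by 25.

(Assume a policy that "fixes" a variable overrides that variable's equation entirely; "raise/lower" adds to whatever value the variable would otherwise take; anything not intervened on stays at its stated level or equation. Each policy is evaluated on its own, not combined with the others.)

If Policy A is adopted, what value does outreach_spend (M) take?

Policy A (A := 164):
  P = 93
  A = 164
  M = 21 + 93 + 2·164 = 442

442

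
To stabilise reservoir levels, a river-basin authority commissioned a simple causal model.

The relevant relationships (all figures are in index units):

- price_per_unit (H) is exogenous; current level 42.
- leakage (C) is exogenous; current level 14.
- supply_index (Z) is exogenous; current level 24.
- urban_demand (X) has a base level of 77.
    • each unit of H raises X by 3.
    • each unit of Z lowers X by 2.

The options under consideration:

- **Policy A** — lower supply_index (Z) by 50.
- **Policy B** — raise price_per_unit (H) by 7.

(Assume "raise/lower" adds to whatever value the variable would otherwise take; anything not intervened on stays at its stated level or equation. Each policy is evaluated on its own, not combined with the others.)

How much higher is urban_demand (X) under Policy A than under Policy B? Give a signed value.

Policy A (Z − 50):
  H = 42
  Z = 24 − 50 = -26
  X = 77 + 3·42 − 2·(-26) = 255
Policy B (H + 7):
  H = 42 + 7 = 49
  Z = 24
  X = 77 + 3·49 − 2·24 = 176
X: 255 − 176 = 79

79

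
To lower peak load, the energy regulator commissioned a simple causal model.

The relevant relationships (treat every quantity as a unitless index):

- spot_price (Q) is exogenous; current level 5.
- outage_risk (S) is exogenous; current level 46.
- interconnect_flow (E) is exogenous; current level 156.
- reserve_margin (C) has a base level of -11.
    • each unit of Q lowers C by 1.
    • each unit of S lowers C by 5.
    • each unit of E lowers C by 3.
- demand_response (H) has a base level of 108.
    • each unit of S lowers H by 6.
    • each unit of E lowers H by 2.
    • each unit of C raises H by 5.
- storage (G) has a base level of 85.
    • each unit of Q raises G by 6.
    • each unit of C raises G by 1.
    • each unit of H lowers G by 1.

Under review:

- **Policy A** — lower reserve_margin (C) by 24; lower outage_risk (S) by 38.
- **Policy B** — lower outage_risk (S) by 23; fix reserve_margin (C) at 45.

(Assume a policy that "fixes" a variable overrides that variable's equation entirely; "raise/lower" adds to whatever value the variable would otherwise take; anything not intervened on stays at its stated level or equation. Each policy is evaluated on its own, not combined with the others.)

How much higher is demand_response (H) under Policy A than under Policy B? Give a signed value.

-2875

Policy A (C − 24, S − 38):
  Q = 5
  S = 46 − 38 = 8
  E = 156
  C = -11 − 5 − 5·8 − 3·156 (−24 from intervention) = -548
  H = 108 − 6·8 − 2·156 + 5·(-548) = -2992
Policy B (S − 23, C := 45):
  Q = 5
  S = 46 − 23 = 23
  E = 156
  C = 45
  H = 108 − 6·23 − 2·156 + 5·45 = -117
H: -2992 − (-117) = -2875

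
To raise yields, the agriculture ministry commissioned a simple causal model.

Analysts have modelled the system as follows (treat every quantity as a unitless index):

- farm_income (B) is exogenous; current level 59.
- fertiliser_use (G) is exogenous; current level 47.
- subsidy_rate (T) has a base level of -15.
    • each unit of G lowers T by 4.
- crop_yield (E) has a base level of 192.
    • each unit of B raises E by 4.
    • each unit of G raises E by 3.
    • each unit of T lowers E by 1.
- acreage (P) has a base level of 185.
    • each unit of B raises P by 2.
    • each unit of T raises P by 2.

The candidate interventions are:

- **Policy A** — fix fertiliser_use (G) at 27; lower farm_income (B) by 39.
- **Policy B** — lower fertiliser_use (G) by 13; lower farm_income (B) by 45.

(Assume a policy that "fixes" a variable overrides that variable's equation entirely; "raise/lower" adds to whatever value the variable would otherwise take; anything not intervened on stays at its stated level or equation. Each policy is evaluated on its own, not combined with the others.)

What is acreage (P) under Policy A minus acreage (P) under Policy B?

68

Policy A (G := 27, B − 39):
  B = 59 − 39 = 20
  G = 27
  T = -15 − 4·27 = -123
  P = 185 + 2·20 + 2·(-123) = -21
Policy B (G − 13, B − 45):
  B = 59 − 45 = 14
  G = 47 − 13 = 34
  T = -15 − 4·34 = -151
  P = 185 + 2·14 + 2·(-151) = -89
P: -21 − (-89) = 68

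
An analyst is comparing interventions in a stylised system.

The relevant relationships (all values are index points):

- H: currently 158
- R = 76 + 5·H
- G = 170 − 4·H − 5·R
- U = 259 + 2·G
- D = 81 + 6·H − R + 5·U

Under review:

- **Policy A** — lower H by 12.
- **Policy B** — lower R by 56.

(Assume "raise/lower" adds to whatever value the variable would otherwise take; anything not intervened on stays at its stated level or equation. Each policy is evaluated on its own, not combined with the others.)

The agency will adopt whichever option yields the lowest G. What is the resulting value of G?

Policy A (H − 12):
  H = 158 − 12 = 146
  R = 76 + 5·146 = 806
  G = 170 − 4·146 − 5·806 = -4444
Policy B (R − 56):
  H = 158
  R = 76 + 5·158 (−56 from intervention) = 810
  G = 170 − 4·158 − 5·810 = -4512
Comparing — Policy A: G=-4444, Policy B: G=-4512. Lowest is -4512 (Policy B).

-4512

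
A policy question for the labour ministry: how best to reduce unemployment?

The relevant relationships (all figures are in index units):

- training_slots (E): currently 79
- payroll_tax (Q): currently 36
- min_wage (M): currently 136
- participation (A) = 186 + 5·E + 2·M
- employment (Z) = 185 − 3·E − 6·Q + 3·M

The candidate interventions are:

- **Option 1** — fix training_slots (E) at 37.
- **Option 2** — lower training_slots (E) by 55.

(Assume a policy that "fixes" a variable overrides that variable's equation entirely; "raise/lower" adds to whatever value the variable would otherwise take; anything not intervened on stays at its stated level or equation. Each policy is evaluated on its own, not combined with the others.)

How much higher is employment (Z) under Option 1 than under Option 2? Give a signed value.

Option 1 (E := 37):
  E = 37
  Q = 36
  M = 136
  Z = 185 − 3·37 − 6·36 + 3·136 = 266
Option 2 (E − 55):
  E = 79 − 55 = 24
  Q = 36
  M = 136
  Z = 185 − 3·24 − 6·36 + 3·136 = 305
Z: 266 − 305 = -39

-39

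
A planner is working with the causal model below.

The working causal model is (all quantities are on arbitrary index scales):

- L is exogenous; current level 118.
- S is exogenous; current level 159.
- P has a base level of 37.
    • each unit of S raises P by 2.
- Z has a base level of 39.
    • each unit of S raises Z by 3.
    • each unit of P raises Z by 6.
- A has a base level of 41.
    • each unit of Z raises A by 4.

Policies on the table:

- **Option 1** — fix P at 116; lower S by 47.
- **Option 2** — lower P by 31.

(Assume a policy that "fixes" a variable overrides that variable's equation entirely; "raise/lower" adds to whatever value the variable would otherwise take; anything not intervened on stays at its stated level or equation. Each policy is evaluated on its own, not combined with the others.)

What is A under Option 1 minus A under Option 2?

-5556

Option 1 (P := 116, S − 47):
  S = 159 − 47 = 112
  P = 116
  Z = 39 + 3·112 + 6·116 = 1071
  A = 41 + 4·1071 = 4325
Option 2 (P − 31):
  S = 159
  P = 37 + 2·159 (−31 from intervention) = 324
  Z = 39 + 3·159 + 6·324 = 2460
  A = 41 + 4·2460 = 9881
A: 4325 − 9881 = -5556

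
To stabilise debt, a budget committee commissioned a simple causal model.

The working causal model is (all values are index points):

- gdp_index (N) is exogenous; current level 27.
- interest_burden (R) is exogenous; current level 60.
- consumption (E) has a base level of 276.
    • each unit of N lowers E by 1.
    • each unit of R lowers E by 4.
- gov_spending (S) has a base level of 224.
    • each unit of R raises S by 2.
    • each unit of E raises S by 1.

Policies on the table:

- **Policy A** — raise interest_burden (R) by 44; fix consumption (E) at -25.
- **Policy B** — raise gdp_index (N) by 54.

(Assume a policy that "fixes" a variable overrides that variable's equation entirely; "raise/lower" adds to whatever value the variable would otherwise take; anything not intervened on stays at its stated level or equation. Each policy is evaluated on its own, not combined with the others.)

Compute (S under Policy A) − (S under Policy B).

108

Policy A (R + 44, E := -25):
  N = 27
  R = 60 + 44 = 104
  E = -25
  S = 224 + 2·104 + (-25) = 407
Policy B (N + 54):
  N = 27 + 54 = 81
  R = 60
  E = 276 − 81 − 4·60 = -45
  S = 224 + 2·60 + (-45) = 299
S: 407 − 299 = 108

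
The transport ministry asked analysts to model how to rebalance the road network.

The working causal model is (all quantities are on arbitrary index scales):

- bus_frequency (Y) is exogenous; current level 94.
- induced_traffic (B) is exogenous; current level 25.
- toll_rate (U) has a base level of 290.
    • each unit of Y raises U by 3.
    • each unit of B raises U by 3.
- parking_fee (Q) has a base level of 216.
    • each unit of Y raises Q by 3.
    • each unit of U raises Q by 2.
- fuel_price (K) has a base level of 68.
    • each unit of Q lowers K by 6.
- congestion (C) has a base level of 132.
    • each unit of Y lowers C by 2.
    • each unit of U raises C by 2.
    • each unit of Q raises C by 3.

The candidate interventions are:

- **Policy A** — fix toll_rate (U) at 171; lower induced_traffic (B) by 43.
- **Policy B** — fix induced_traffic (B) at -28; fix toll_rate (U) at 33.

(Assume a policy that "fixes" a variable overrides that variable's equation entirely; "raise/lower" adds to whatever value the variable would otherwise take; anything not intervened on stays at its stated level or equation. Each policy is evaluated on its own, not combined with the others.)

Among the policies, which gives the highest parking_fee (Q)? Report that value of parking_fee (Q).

Policy A (U := 171, B − 43):
  Y = 94
  B = 25 − 43 = -18
  U = 171
  Q = 216 + 3·94 + 2·171 = 840
Policy B (B := -28, U := 33):
  Y = 94
  B = -28
  U = 33
  Q = 216 + 3·94 + 2·33 = 564
Comparing — Policy A: Q=840, Policy B: Q=564. Highest is 840 (Policy A).

840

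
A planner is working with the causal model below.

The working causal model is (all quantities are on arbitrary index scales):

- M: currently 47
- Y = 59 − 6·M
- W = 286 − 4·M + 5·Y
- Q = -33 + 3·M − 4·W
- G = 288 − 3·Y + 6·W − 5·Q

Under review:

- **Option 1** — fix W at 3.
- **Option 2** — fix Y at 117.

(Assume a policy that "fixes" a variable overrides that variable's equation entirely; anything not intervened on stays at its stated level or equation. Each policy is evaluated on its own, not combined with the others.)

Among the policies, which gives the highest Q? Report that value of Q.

96

Option 1 (W := 3):
  M = 47
  Y = 59 − 6·47 = -223
  W = 3
  Q = -33 + 3·47 − 4·3 = 96
Option 2 (Y := 117):
  M = 47
  Y = 117
  W = 286 − 4·47 + 5·117 = 683
  Q = -33 + 3·47 − 4·683 = -2624
Comparing — Option 1: Q=96, Option 2: Q=-2624. Highest is 96 (Option 1).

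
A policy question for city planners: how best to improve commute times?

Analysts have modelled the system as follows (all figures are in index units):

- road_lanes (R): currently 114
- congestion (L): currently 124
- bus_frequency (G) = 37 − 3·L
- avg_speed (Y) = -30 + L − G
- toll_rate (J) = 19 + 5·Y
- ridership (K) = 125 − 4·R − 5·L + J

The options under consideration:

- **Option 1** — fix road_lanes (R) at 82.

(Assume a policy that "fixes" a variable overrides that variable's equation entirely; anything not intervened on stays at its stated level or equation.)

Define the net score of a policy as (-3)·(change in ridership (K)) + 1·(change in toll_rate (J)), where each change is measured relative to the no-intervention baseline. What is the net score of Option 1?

Baseline:
  R = 114
  L = 124
  G = 37 − 3·124 = -335
  Y = -30 + 124 − (-335) = 429
  J = 19 + 5·429 = 2164
  K = 125 − 4·114 − 5·124 + 2164 = 1213
Option 1 (R := 82):
  R = 82
  L = 124
  G = 37 − 3·124 = -335
  Y = -30 + 124 − (-335) = 429
  J = 19 + 5·429 = 2164
  K = 125 − 4·82 − 5·124 + 2164 = 1341
ΔK = 1341 − 1213 = 128; ΔJ = 2164 − 2164 = 0
Score = (-3)·128 + 1·0 = -384

-384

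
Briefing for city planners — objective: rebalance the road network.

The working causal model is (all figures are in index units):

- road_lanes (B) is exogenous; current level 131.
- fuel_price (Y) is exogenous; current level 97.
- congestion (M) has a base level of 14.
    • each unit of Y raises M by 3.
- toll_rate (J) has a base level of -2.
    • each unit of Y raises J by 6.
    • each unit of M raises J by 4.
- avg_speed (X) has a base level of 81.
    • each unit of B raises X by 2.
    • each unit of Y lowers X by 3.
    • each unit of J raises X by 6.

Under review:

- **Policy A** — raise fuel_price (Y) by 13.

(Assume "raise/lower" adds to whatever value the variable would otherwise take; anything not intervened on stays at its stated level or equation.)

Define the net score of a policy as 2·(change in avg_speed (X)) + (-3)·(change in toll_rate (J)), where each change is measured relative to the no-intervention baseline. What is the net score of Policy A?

Baseline:
  B = 131
  Y = 97
  M = 14 + 3·97 = 305
  J = -2 + 6·97 + 4·305 = 1800
  X = 81 + 2·131 − 3·97 + 6·1800 = 10852
Policy A (Y + 13):
  B = 131
  Y = 97 + 13 = 110
  M = 14 + 3·110 = 344
  J = -2 + 6·110 + 4·344 = 2034
  X = 81 + 2·131 − 3·110 + 6·2034 = 12217
ΔX = 12217 − 10852 = 1365; ΔJ = 2034 − 1800 = 234
Score = 2·1365 + (-3)·234 = 2028

2028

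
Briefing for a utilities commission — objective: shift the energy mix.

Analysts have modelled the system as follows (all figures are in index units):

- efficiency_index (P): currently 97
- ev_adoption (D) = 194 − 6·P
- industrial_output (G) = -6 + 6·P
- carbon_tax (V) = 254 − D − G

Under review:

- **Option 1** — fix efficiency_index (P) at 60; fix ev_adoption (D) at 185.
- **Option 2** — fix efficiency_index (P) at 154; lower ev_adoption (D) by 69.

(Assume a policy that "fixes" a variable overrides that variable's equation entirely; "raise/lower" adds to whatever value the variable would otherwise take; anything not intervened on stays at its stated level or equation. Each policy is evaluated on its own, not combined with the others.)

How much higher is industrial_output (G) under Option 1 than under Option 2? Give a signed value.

-564

Option 1 (P := 60, D := 185):
  P = 60
  G = -6 + 6·60 = 354
Option 2 (P := 154, D − 69):
  P = 154
  G = -6 + 6·154 = 918
G: 354 − 918 = -564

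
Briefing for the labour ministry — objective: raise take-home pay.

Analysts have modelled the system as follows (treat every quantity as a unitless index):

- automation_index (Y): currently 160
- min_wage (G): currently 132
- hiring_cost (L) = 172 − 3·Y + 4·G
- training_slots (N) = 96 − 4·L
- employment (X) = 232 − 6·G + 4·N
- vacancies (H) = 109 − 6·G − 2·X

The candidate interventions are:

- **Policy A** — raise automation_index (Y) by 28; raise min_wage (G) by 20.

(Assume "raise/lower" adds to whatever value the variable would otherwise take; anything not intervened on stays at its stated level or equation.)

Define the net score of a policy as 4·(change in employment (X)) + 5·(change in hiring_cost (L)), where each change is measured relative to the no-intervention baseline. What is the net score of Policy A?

-244

Baseline:
  Y = 160
  G = 132
  L = 172 − 3·160 + 4·132 = 220
  N = 96 − 4·220 = -784
  X = 232 − 6·132 + 4·(-784) = -3696
Policy A (Y + 28, G + 20):
  Y = 160 + 28 = 188
  G = 132 + 20 = 152
  L = 172 − 3·188 + 4·152 = 216
  N = 96 − 4·216 = -768
  X = 232 − 6·152 + 4·(-768) = -3752
ΔX = -3752 − (-3696) = -56; ΔL = 216 − 220 = -4
Score = 4·(-56) + 5·(-4) = -244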